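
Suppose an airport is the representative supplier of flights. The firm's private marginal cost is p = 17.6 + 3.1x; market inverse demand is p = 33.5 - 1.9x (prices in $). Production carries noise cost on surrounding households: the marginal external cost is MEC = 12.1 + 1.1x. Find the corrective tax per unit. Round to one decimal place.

Social marginal cost = private MC + MEC = 29.7 + 4.2x.
Set SMC = demand: 29.7 + 4.2x = 33.5 - 1.9x → x* = 0.6230.
The Pigouvian tax equals MEC at x*: 12.1 + 1.1×0.6230 = 12.7853.

tax = $12.8 per unit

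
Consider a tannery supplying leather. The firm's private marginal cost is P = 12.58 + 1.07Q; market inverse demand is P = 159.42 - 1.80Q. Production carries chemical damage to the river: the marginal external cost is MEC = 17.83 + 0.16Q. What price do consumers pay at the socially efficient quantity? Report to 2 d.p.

P = 82.78

Social marginal cost = private MC + MEC = 30.41 + 1.23Q.
Set SMC = demand: 30.41 + 1.23Q = 159.42 - 1.80Q → Q* = 42.5776.
Consumer price on the demand curve at Q*: 159.42 − 1.80×42.5776 = 82.7803.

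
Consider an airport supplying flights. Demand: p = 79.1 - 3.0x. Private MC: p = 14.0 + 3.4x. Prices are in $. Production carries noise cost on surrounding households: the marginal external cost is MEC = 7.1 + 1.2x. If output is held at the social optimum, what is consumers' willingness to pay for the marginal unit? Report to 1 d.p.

Social marginal cost = private MC + MEC = 21.1 + 4.6x.
Set SMC = demand: 21.1 + 4.6x = 79.1 - 3.0x → x* = 7.6316.
Consumer price on the demand curve at x*: 79.1 − 3.0×7.6316 = 56.2052.

P = $56.2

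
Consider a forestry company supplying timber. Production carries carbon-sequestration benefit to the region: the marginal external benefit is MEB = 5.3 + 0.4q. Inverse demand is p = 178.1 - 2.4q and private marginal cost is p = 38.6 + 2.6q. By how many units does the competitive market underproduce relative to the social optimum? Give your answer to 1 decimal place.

Market equilibrium (private): 38.6 + 2.6q = 178.1 - 2.4q → q_m = 27.9000.
Social marginal cost = private MC − MEB = 33.3 + 2.2q.
Set SMC = demand: 33.3 + 2.2q = 178.1 - 2.4q → q* = 31.4783.
Gap = |27.9000 − 31.4783| = 3.5783.

3.6 units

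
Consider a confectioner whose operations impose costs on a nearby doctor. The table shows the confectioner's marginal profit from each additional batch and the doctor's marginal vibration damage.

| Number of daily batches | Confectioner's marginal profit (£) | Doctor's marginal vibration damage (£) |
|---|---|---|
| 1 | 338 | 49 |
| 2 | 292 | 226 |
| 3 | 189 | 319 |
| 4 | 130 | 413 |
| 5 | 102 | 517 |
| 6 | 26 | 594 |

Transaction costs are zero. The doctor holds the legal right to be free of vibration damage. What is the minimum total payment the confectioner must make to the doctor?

Efficient level: marginal profit ≥ marginal vibration damage through level 2, so k* = 2.
With the doctor holding the right, the confectioner must at least compensate total damage at k*: 49 + 226 = 275.

£275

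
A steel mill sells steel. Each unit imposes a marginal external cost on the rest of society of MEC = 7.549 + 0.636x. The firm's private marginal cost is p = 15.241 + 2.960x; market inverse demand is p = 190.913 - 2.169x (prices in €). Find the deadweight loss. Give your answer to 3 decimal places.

DWL = €74.622

Market equilibrium (private): 15.241 + 2.960x = 190.913 - 2.169x → x_m = 34.2507.
Social marginal cost = private MC + MEC = 22.790 + 3.596x.
Set SMC = demand: 22.790 + 3.596x = 190.913 - 2.169x → x* = 29.1627.
The loss is the area between SMC and demand from x* to x_m; with linear curves that's a triangle of height MEC(x_m).
DWL = ½ × 5.0880 × 29.3325 = 74.6219.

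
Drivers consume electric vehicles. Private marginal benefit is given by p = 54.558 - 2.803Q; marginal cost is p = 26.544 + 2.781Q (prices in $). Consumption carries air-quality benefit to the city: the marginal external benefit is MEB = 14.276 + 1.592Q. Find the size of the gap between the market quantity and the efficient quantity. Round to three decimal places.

Market equilibrium (private): 26.544 + 2.781Q = 54.558 - 2.803Q → Q_m = 5.0168.
Social marginal benefit = demand + MEB = 68.834 - 1.211Q.
Set SMB = MC: 68.834 - 1.211Q = 26.544 + 2.781Q → Q* = 10.5937.
Gap = |5.0168 − 10.5937| = 5.5769.

5.577 units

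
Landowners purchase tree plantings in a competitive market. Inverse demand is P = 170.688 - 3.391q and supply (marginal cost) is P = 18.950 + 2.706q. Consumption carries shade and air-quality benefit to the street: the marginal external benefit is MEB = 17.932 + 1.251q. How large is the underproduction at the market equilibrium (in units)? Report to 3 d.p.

Market equilibrium (private): 18.950 + 2.706q = 170.688 - 3.391q → q_m = 24.8873.
Social marginal benefit = demand + MEB = 188.620 - 2.140q.
Set SMB = MC: 188.620 - 2.140q = 18.950 + 2.706q → q* = 35.0124.
Gap = |24.8873 − 35.0124| = 10.1251.

10.125 units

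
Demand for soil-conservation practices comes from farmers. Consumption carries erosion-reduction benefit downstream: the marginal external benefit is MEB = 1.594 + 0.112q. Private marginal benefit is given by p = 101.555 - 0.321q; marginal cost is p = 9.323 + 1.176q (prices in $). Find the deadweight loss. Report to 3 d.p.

Market equilibrium (private): 9.323 + 1.176q = 101.555 - 0.321q → q_m = 61.6112.
Social marginal benefit = demand + MEB = 103.149 - 0.209q.
Set SMB = MC: 103.149 - 0.209q = 9.323 + 1.176q → q* = 67.7444.
Height of the DWL triangle at q_m is SMB(q_m) − MC(q_m) = MEB(q_m) = 8.4945.
DWL = ½ × 6.1332 × 8.4945 = 26.0492.

DWL = $26.049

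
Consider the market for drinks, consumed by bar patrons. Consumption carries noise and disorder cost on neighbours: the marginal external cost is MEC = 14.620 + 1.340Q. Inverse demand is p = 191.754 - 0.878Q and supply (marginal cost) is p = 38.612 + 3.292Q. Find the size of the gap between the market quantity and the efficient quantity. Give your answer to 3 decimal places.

Market equilibrium (private): 38.612 + 3.292Q = 191.754 - 0.878Q → Q_m = 36.7247.
Social marginal benefit = demand − MEC = 177.134 - 2.218Q.
Set SMB = MC: 177.134 - 2.218Q = 38.612 + 3.292Q → Q* = 25.1401.
Gap = |36.7247 − 25.1401| = 11.5846.

11.585 units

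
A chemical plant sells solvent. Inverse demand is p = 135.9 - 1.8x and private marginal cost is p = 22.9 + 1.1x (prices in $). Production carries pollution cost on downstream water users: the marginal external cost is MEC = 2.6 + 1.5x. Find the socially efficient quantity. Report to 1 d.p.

x* = 25.1

Social marginal cost = private MC + MEC = 25.5 + 2.6x.
Set SMC = demand: 25.5 + 2.6x = 135.9 - 1.8x → x* = 25.0909.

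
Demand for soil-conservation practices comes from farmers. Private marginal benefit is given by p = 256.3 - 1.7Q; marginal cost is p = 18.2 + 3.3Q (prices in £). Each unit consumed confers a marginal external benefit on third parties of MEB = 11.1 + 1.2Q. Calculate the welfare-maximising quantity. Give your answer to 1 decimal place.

Q* = 65.6

Social marginal benefit = demand + MEB = 267.4 - 0.5Q.
Set SMB = MC: 267.4 - 0.5Q = 18.2 + 3.3Q → Q* = 65.5789.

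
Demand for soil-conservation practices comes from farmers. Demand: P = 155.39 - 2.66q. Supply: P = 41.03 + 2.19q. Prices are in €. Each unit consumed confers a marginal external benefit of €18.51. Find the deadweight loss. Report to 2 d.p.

Market equilibrium (private): 41.03 + 2.19q = 155.39 - 2.66q → q_m = 23.5794.
Social marginal benefit = demand + MEB = 173.90 - 2.66q.
Set SMB = MC: 173.90 - 2.66q = 41.03 + 2.19q → q* = 27.3959.
Between q* and q_m the wedge SMB − MC runs linearly from 0 to MEB(q_m), so the loss is a triangle.
DWL = ½ × 3.8165 × 18.5100 = 35.3217.

DWL = €35.32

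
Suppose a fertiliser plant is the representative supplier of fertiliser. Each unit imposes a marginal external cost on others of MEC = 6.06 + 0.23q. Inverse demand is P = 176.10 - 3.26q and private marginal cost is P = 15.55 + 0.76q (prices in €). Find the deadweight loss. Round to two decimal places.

Market equilibrium (private): 15.55 + 0.76q = 176.10 - 3.26q → q_m = 39.9378.
Social marginal cost = private MC + MEC = 21.61 + 0.99q.
Set SMC = demand: 21.61 + 0.99q = 176.10 - 3.26q → q* = 36.3506.
The welfare-loss triangle has base |q_m − q*| and height MEC(q_m) (the vertical gap between SMC and demand is zero at q* and MEC at q_m).
DWL = ½ × 3.5872 × 15.2457 = 27.3447.

DWL = €27.34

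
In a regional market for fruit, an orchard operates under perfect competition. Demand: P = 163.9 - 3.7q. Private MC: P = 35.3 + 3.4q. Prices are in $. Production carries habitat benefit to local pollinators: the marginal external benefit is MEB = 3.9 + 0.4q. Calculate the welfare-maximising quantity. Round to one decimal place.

Social marginal cost = private MC − MEB = 31.4 + 3.0q.
Set SMC = demand: 31.4 + 3.0q = 163.9 - 3.7q → q* = 19.7761.

q* = 19.8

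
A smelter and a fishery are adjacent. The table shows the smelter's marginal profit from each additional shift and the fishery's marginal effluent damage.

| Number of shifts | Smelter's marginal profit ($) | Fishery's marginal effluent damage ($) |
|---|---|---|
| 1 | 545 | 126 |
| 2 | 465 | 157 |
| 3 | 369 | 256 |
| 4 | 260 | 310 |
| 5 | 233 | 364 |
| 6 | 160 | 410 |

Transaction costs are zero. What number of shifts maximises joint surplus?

3

Bargaining reaches the level where marginal profit last exceeds marginal effluent damage.
That holds through level 3 (369 ≥ 256) but not at 4 (260 < 310).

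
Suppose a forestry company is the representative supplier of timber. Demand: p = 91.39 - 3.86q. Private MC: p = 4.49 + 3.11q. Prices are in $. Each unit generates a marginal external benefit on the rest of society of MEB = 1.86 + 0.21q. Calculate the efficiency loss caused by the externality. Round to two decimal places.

Market equilibrium (private): 4.49 + 3.11q = 91.39 - 3.86q → q_m = 12.4677.
Social marginal cost = private MC − MEB = 2.63 + 2.90q.
Set SMC = demand: 2.63 + 2.90q = 91.39 - 3.86q → q* = 13.1302.
The loss is the area between SMC and demand from q* to q_m; with linear curves that's a triangle of height MEB(q_m).
DWL = ½ × 0.6625 × 4.4782 = 1.4834.

DWL = $1.48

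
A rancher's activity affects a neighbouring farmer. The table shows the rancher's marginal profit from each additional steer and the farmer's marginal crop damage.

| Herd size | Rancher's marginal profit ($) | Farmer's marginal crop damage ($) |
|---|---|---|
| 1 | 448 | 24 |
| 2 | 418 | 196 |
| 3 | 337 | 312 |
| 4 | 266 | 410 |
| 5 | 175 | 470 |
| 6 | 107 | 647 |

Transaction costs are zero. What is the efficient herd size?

Bargaining reaches the level where marginal profit last exceeds marginal crop damage.
That holds through level 3 (337 ≥ 312) but not at 4 (266 < 410).

3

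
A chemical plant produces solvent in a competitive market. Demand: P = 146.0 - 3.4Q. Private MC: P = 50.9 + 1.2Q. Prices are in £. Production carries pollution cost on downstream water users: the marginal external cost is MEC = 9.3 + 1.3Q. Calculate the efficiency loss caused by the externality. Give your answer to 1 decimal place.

Market equilibrium (private): 50.9 + 1.2Q = 146.0 - 3.4Q → Q_m = 20.6739.
Social marginal cost = private MC + MEC = 60.2 + 2.5Q.
Set SMC = demand: 60.2 + 2.5Q = 146.0 - 3.4Q → Q* = 14.5424.
The welfare-loss triangle has base |Q_m − Q*| and height MEC(Q_m) (the vertical gap between SMC and demand is zero at Q* and MEC at Q_m).
DWL = ½ × 6.1315 × 36.1761 = 110.9069.

DWL = £110.9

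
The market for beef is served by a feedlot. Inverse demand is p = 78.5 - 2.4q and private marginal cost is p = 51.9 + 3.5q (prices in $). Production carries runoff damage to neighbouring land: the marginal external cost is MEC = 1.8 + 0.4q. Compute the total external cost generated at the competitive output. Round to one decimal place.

$12.2

Market equilibrium (private): 51.9 + 3.5q = 78.5 - 2.4q → q_m = 4.5085.
Total external cost = ∫₀^{q_m} (1.8 + 0.4q) dq = 1.8×4.5085 + ½×0.4×4.5085² = 12.1806.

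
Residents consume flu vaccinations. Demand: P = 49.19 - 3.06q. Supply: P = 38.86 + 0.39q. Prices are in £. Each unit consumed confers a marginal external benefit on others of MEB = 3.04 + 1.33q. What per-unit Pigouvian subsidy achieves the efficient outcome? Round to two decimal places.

subsidy = £11.43 per unit

Social marginal benefit = demand + MEB = 52.23 - 1.73q.
Set SMB = MC: 52.23 - 1.73q = 38.86 + 0.39q → q* = 6.3066.
The Pigouvian subsidy equals MEB at q*: 3.04 + 1.33×6.3066 = 11.4278.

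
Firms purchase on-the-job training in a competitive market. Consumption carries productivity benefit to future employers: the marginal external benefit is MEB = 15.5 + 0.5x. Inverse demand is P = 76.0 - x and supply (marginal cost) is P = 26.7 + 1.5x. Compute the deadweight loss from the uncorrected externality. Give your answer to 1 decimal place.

DWL = 160.8

Market equilibrium (private): 26.7 + 1.5x = 76.0 - x → x_m = 19.7200.
Social marginal benefit = demand + MEB = 91.5 - 0.5x.
Set SMB = MC: 91.5 - 0.5x = 26.7 + 1.5x → x* = 32.4000.
The loss is the area between SMB and MC from x* to x_m; with linear curves that's a triangle of height MEB(x_m).
DWL = ½ × 12.6800 × 25.3600 = 160.7824.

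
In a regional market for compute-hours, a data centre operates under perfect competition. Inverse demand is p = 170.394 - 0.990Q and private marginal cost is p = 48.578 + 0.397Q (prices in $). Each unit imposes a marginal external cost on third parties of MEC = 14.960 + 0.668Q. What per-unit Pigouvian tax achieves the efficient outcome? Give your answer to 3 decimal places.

tax = $49.695 per unit

Social marginal cost = private MC + MEC = 63.538 + 1.065Q.
Set SMC = demand: 63.538 + 1.065Q = 170.394 - 0.990Q → Q* = 51.9981.
The Pigouvian tax equals MEC at Q*: 14.960 + 0.668×51.9981 = 49.6947.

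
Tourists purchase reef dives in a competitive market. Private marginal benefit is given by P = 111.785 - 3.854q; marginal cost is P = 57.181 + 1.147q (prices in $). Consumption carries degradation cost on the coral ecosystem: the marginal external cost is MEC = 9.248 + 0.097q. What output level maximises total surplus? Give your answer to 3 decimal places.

q* = 8.897

Social marginal benefit = demand − MEC = 102.537 - 3.951q.
Set SMB = MC: 102.537 - 3.951q = 57.181 + 1.147q → q* = 8.8968.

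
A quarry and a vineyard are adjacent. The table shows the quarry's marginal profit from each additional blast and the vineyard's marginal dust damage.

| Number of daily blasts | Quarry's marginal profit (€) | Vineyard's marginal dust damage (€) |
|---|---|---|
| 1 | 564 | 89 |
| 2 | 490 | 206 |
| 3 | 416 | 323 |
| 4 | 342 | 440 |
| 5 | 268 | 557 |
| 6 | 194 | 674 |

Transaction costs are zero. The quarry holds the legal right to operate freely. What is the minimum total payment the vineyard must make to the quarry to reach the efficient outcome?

Left alone the quarry would choose level 6 (marginal profit stays positive).
Efficient level: k* = 3 (marginal profit ≥ marginal dust damage through 3).
The vineyard must at least cover the quarry's forgone profit from cutting 6→3: 342 + 268 + 194 = 804.

€804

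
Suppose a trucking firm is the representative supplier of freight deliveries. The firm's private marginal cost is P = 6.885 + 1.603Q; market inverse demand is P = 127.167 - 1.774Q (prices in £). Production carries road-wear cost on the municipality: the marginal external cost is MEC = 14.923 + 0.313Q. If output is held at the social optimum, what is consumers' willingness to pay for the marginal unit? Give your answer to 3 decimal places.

Social marginal cost = private MC + MEC = 21.808 + 1.916Q.
Set SMC = demand: 21.808 + 1.916Q = 127.167 - 1.774Q → Q* = 28.5526.
Consumer price on the demand curve at Q*: 127.167 − 1.774×28.5526 = 76.5147.

P = £76.515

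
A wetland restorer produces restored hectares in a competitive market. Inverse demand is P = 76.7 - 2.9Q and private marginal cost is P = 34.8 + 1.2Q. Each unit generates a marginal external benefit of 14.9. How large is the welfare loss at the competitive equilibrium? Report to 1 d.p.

DWL = 27.1

Market equilibrium (private): 34.8 + 1.2Q = 76.7 - 2.9Q → Q_m = 10.2195.
Social marginal cost = private MC − MEB = 19.9 + 1.2Q.
Set SMC = demand: 19.9 + 1.2Q = 76.7 - 2.9Q → Q* = 13.8537.
Between Q* and Q_m the wedge demand − SMC runs linearly from 0 to MEB(Q_m), so the loss is a triangle.
DWL = ½ × 3.6342 × 14.9000 = 27.0748.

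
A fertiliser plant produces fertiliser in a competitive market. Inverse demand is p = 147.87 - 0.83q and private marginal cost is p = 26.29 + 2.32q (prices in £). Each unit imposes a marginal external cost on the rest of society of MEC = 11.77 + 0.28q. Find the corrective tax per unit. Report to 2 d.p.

tax = £20.73 per unit

Social marginal cost = private MC + MEC = 38.06 + 2.60q.
Set SMC = demand: 38.06 + 2.60q = 147.87 - 0.83q → q* = 32.0146.
The Pigouvian tax equals MEC at q*: 11.77 + 0.28×32.0146 = 20.7341.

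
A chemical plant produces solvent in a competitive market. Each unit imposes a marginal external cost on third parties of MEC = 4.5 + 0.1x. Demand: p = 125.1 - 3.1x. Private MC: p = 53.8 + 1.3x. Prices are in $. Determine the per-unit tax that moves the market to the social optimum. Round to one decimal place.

Social marginal cost = private MC + MEC = 58.3 + 1.4x.
Set SMC = demand: 58.3 + 1.4x = 125.1 - 3.1x → x* = 14.8444.
The Pigouvian tax equals MEC at x*: 4.5 + 0.1×14.8444 = 5.9844.

tax = $6.0 per unit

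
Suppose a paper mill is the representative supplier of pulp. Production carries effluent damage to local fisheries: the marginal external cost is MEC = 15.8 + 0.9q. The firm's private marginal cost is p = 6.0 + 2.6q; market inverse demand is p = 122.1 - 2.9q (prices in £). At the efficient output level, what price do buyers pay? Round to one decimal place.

P = £76.7

Social marginal cost = private MC + MEC = 21.8 + 3.5q.
Set SMC = demand: 21.8 + 3.5q = 122.1 - 2.9q → q* = 15.6719.
Consumer price on the demand curve at q*: 122.1 − 2.9×15.6719 = 76.6515.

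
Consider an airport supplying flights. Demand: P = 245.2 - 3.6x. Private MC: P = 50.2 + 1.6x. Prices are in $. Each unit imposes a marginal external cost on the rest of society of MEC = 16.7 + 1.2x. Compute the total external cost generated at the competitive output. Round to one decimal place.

$1470.0

Market equilibrium (private): 50.2 + 1.6x = 245.2 - 3.6x → x_m = 37.5000.
Total external cost = ∫₀^{x_m} (16.7 + 1.2x) dx = 16.7×37.5000 + ½×1.2×37.5000² = 1470.0000.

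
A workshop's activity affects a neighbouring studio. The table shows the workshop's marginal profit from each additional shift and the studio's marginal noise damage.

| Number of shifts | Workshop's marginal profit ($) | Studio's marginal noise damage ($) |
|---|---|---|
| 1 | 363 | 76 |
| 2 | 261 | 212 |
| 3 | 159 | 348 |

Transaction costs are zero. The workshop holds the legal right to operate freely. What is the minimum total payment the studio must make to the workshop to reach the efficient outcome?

$159

Left alone the workshop would choose level 3 (marginal profit stays positive).
Efficient level: k* = 2 (marginal profit ≥ marginal noise damage through 2).
The studio must at least cover the workshop's forgone profit from cutting 3→2: 159 = 159.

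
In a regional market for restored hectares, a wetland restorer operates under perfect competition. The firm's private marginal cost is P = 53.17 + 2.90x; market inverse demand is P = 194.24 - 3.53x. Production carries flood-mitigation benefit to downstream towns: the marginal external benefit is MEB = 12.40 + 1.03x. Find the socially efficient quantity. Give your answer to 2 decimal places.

x* = 28.42

Social marginal cost = private MC − MEB = 40.77 + 1.87x.
Set SMC = demand: 40.77 + 1.87x = 194.24 - 3.53x → x* = 28.4204.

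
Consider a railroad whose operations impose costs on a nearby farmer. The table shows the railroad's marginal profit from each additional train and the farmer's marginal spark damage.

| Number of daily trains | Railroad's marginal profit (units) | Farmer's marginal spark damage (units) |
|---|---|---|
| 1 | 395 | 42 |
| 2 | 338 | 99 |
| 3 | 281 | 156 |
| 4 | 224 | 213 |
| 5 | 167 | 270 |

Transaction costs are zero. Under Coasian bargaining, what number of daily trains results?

4

Bargaining reaches the level where marginal profit last exceeds marginal spark damage.
That holds through level 4 (224 ≥ 213) but not at 5 (167 < 270).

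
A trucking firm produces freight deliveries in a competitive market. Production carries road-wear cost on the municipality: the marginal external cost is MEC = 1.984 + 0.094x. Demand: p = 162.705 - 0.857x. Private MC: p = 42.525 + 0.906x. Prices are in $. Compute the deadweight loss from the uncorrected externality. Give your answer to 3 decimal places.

DWL = $18.961

Market equilibrium (private): 42.525 + 0.906x = 162.705 - 0.857x → x_m = 68.1679.
Social marginal cost = private MC + MEC = 44.509 + x.
Set SMC = demand: 44.509 + x = 162.705 - 0.857x → x* = 63.6489.
The loss is the area between SMC and demand from x* to x_m; with linear curves that's a triangle of height MEC(x_m).
DWL = ½ × 4.5190 × 8.3918 = 18.9613.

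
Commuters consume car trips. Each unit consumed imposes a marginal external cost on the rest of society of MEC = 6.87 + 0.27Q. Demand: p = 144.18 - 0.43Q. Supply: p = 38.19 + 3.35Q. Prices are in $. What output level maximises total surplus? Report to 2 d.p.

Social marginal benefit = demand − MEC = 137.31 - 0.70Q.
Set SMB = MC: 137.31 - 0.70Q = 38.19 + 3.35Q → Q* = 24.4741.

Q* = 24.47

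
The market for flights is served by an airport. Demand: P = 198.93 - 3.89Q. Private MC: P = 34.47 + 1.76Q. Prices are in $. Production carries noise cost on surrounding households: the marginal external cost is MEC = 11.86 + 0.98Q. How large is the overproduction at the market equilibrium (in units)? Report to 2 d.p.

6.09 units

Market equilibrium (private): 34.47 + 1.76Q = 198.93 - 3.89Q → Q_m = 29.1080.
Social marginal cost = private MC + MEC = 46.33 + 2.74Q.
Set SMC = demand: 46.33 + 2.74Q = 198.93 - 3.89Q → Q* = 23.0166.
Gap = |29.1080 − 23.0166| = 6.0914.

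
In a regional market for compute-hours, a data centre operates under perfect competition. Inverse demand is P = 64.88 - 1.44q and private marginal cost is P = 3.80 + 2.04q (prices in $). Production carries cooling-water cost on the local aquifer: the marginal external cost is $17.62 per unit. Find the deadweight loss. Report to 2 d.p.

DWL = $44.61

Market equilibrium (private): 3.80 + 2.04q = 64.88 - 1.44q → q_m = 17.5517.
Social marginal cost = private MC + MEC = 21.42 + 2.04q.
Set SMC = demand: 21.42 + 2.04q = 64.88 - 1.44q → q* = 12.4885.
The welfare-loss triangle has base |q_m − q*| and height MEC(q_m) (the vertical gap between SMC and demand is zero at q* and MEC at q_m).
DWL = ½ × 5.0632 × 17.6200 = 44.6068.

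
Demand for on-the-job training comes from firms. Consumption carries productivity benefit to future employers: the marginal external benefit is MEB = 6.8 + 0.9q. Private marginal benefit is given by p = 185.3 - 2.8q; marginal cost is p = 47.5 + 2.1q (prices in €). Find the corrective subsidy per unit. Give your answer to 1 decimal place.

Social marginal benefit = demand + MEB = 192.1 - 1.9q.
Set SMB = MC: 192.1 - 1.9q = 47.5 + 2.1q → q* = 36.1500.
The Pigouvian subsidy equals MEB at q*: 6.8 + 0.9×36.1500 = 39.3350.

subsidy = €39.3 per unit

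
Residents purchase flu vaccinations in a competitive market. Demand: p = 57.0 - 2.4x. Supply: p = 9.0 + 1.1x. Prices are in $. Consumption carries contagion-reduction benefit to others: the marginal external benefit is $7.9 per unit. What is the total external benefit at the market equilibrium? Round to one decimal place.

Market equilibrium (private): 9.0 + 1.1x = 57.0 - 2.4x → x_m = 13.7143.
Total external benefit = MEB × x_m = 7.9 × 13.7143 = 108.3430.

$108.3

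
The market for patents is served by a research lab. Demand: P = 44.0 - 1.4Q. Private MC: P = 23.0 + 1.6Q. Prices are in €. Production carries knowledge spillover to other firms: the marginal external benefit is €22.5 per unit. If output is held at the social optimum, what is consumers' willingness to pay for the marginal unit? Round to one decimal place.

Social marginal cost = private MC − MEB = 0.5 + 1.6Q.
Set SMC = demand: 0.5 + 1.6Q = 44.0 - 1.4Q → Q* = 14.5000.
Consumer price on the demand curve at Q*: 44.0 − 1.4×14.5000 = 23.7000.

P = €23.7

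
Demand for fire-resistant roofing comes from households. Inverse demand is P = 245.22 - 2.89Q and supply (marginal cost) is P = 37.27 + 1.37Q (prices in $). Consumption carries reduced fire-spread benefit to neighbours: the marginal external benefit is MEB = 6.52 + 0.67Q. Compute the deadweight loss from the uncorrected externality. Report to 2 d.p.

Market equilibrium (private): 37.27 + 1.37Q = 245.22 - 2.89Q → Q_m = 48.8146.
Social marginal benefit = demand + MEB = 251.74 - 2.22Q.
Set SMB = MC: 251.74 - 2.22Q = 37.27 + 1.37Q → Q* = 59.7409.
The loss is the area between SMB and MC from Q* to Q_m; with linear curves that's a triangle of height MEB(Q_m).
DWL = ½ × 10.9263 × 39.2258 = 214.2964.

DWL = $214.30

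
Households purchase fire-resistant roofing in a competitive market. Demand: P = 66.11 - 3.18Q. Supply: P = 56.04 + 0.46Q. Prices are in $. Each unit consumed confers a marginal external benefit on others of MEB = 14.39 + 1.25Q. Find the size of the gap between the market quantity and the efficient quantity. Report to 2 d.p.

7.47 units

Market equilibrium (private): 56.04 + 0.46Q = 66.11 - 3.18Q → Q_m = 2.7665.
Social marginal benefit = demand + MEB = 80.50 - 1.93Q.
Set SMB = MC: 80.50 - 1.93Q = 56.04 + 0.46Q → Q* = 10.2343.
Gap = |2.7665 − 10.2343| = 7.4678.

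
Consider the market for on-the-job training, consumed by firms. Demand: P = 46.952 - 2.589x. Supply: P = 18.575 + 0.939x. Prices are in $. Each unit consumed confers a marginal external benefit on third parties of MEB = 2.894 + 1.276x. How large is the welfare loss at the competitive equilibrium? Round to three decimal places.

DWL = $38.436

Market equilibrium (private): 18.575 + 0.939x = 46.952 - 2.589x → x_m = 8.0434.
Social marginal benefit = demand + MEB = 49.846 - 1.313x.
Set SMB = MC: 49.846 - 1.313x = 18.575 + 0.939x → x* = 13.8859.
The welfare-loss triangle has base |x_m − x*| and height MEB(x_m) (the vertical gap between SMB and MC is zero at x* and MEB at x_m).
DWL = ½ × 5.8425 × 13.1573 = 38.4358.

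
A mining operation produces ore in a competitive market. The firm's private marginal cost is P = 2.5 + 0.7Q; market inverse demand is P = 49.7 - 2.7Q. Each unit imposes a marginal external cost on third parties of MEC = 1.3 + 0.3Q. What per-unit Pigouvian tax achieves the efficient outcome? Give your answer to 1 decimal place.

Social marginal cost = private MC + MEC = 3.8 + Q.
Set SMC = demand: 3.8 + Q = 49.7 - 2.7Q → Q* = 12.4054.
The Pigouvian tax equals MEC at Q*: 1.3 + 0.3×12.4054 = 5.0216.

tax = 5.0 per unit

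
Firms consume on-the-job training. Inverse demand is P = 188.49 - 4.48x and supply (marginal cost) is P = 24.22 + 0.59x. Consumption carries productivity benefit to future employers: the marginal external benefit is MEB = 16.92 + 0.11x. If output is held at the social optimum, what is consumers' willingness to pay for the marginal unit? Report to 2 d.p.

P = 24.83

Social marginal benefit = demand + MEB = 205.41 - 4.37x.
Set SMB = MC: 205.41 - 4.37x = 24.22 + 0.59x → x* = 36.5302.
Consumer price on the demand curve at x*: 188.49 − 4.48×36.5302 = 24.8347.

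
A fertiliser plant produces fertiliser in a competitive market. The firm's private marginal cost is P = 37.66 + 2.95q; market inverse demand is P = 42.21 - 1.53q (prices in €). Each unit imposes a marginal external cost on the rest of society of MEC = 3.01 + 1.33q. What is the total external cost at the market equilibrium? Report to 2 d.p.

€3.74

Market equilibrium (private): 37.66 + 2.95q = 42.21 - 1.53q → q_m = 1.0156.
Total external cost = ∫₀^{q_m} (3.01 + 1.33q) dq = 3.01×1.0156 + ½×1.33×1.0156² = 3.7429.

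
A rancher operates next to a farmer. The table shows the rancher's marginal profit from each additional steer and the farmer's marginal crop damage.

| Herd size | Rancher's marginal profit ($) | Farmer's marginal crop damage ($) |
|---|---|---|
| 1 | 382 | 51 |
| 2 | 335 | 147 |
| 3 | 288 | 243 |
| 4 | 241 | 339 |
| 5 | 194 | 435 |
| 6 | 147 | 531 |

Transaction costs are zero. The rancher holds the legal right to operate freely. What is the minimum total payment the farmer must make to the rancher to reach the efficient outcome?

Left alone the rancher would choose level 6 (marginal profit stays positive).
Efficient level: k* = 3 (marginal profit ≥ marginal crop damage through 3).
The farmer must at least cover the rancher's forgone profit from cutting 6→3: 241 + 194 + 147 = 582.

$582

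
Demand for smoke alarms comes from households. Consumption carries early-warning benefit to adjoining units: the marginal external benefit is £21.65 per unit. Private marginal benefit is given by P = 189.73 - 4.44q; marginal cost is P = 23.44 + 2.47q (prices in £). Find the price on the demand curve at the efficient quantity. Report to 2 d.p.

Social marginal benefit = demand + MEB = 211.38 - 4.44q.
Set SMB = MC: 211.38 - 4.44q = 23.44 + 2.47q → q* = 27.1983.
Consumer price on the demand curve at q*: 189.73 − 4.44×27.1983 = 68.9695.

P = £68.97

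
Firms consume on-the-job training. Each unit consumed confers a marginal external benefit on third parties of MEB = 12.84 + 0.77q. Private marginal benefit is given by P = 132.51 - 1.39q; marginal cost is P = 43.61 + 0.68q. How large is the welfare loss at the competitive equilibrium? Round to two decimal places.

Market equilibrium (private): 43.61 + 0.68q = 132.51 - 1.39q → q_m = 42.9469.
Social marginal benefit = demand + MEB = 145.35 - 0.62q.
Set SMB = MC: 145.35 - 0.62q = 43.61 + 0.68q → q* = 78.2615.
The welfare-loss triangle has base |q_m − q*| and height MEB(q_m) (the vertical gap between SMB and MC is zero at q* and MEB at q_m).
DWL = ½ × 35.3146 × 45.9091 = 810.6308.

DWL = 810.63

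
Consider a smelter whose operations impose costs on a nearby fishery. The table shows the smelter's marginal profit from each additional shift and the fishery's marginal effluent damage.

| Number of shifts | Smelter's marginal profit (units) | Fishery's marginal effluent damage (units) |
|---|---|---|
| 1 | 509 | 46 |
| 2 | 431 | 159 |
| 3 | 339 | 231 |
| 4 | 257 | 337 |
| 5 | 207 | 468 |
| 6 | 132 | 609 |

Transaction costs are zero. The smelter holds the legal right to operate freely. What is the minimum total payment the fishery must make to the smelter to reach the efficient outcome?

Left alone the smelter would choose level 6 (marginal profit stays positive).
Efficient level: k* = 3 (marginal profit ≥ marginal effluent damage through 3).
The fishery must at least cover the smelter's forgone profit from cutting 6→3: 257 + 207 + 132 = 596.

596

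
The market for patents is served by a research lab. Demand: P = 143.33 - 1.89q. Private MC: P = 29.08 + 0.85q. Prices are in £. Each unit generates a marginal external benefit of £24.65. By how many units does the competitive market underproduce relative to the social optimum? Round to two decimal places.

Market equilibrium (private): 29.08 + 0.85q = 143.33 - 1.89q → q_m = 41.6971.
Social marginal cost = private MC − MEB = 4.43 + 0.85q.
Set SMC = demand: 4.43 + 0.85q = 143.33 - 1.89q → q* = 50.6934.
Gap = |41.6971 − 50.6934| = 8.9963.

9.00 units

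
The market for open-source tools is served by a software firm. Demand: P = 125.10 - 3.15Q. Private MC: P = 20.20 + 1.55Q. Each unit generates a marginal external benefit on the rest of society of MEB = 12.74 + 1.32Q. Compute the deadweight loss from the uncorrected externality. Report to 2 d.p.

Market equilibrium (private): 20.20 + 1.55Q = 125.10 - 3.15Q → Q_m = 22.3191.
Social marginal cost = private MC − MEB = 7.46 + 0.23Q.
Set SMC = demand: 7.46 + 0.23Q = 125.10 - 3.15Q → Q* = 34.8047.
The loss is the area between SMC and demand from Q* to Q_m; with linear curves that's a triangle of height MEB(Q_m).
DWL = ½ × 12.4856 × 42.2013 = 263.4543.

DWL = 263.45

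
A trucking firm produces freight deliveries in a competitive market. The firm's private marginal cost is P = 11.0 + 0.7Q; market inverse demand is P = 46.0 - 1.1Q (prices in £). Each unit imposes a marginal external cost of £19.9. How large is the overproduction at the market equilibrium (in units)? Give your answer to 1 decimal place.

11.1 units

Market equilibrium (private): 11.0 + 0.7Q = 46.0 - 1.1Q → Q_m = 19.4444.
Social marginal cost = private MC + MEC = 30.9 + 0.7Q.
Set SMC = demand: 30.9 + 0.7Q = 46.0 - 1.1Q → Q* = 8.3889.
Gap = |19.4444 − 8.3889| = 11.0555.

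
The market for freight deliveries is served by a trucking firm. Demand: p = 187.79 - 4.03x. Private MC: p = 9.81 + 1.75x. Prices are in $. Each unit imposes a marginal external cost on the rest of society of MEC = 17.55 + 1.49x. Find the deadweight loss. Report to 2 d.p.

Market equilibrium (private): 9.81 + 1.75x = 187.79 - 4.03x → x_m = 30.7924.
Social marginal cost = private MC + MEC = 27.36 + 3.24x.
Set SMC = demand: 27.36 + 3.24x = 187.79 - 4.03x → x* = 22.0674.
The loss is the area between SMC and demand from x* to x_m; with linear curves that's a triangle of height MEC(x_m).
DWL = ½ × 8.7250 × 63.4307 = 276.7164.

DWL = $276.72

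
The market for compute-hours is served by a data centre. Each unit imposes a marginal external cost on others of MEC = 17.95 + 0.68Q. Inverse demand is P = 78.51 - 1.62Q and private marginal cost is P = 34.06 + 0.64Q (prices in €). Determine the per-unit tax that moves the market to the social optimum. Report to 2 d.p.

tax = €24.08 per unit

Social marginal cost = private MC + MEC = 52.01 + 1.32Q.
Set SMC = demand: 52.01 + 1.32Q = 78.51 - 1.62Q → Q* = 9.0136.
The Pigouvian tax equals MEC at Q*: 17.95 + 0.68×9.0136 = 24.0792.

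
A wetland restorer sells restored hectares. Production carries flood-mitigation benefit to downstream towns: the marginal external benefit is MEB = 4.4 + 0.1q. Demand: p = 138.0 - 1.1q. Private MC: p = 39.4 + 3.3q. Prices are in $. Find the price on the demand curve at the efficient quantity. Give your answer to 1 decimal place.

P = $111.7

Social marginal cost = private MC − MEB = 35.0 + 3.2q.
Set SMC = demand: 35.0 + 3.2q = 138.0 - 1.1q → q* = 23.9535.
Consumer price on the demand curve at q*: 138.0 − 1.1×23.9535 = 111.6512.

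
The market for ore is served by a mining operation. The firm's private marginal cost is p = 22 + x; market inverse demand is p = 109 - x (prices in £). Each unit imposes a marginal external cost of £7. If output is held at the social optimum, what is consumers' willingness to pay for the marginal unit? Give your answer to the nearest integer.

P = £69

Social marginal cost = private MC + MEC = 29 + x.
Set SMC = demand: 29 + x = 109 - x → x* = 40.0000.
Consumer price on the demand curve at x*: 109 − 1×40.0000 = 69.0000.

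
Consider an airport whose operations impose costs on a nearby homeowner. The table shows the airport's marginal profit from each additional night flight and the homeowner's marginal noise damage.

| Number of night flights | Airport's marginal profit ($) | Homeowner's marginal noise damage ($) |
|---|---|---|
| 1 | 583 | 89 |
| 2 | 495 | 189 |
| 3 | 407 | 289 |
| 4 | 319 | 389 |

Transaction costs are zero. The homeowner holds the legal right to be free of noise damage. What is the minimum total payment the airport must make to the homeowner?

$567

Efficient level: marginal profit ≥ marginal noise damage through level 3, so k* = 3.
With the homeowner holding the right, the airport must at least compensate total damage at k*: 89 + 189 + 289 = 567.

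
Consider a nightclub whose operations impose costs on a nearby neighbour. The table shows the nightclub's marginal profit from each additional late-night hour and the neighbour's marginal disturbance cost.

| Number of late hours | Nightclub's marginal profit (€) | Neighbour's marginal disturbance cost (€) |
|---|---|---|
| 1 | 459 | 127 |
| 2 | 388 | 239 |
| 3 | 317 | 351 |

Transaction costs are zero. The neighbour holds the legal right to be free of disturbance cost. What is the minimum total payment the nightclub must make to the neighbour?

Efficient level: marginal profit ≥ marginal disturbance cost through level 2, so k* = 2.
With the neighbour holding the right, the nightclub must at least compensate total damage at k*: 127 + 239 = 366.

€366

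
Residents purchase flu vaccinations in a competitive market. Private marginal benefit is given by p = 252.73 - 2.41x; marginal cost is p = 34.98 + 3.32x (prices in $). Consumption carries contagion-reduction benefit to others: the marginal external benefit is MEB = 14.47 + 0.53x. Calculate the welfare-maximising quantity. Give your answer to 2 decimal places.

Social marginal benefit = demand + MEB = 267.20 - 1.88x.
Set SMB = MC: 267.20 - 1.88x = 34.98 + 3.32x → x* = 44.6577.

x* = 44.66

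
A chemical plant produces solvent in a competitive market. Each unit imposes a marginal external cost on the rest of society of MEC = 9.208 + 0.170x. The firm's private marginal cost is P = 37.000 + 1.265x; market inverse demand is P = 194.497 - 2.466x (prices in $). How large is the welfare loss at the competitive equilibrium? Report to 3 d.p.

Market equilibrium (private): 37.000 + 1.265x = 194.497 - 2.466x → x_m = 42.2131.
Social marginal cost = private MC + MEC = 46.208 + 1.435x.
Set SMC = demand: 46.208 + 1.435x = 194.497 - 2.466x → x* = 38.0131.
The welfare-loss triangle has base |x_m − x*| and height MEC(x_m) (the vertical gap between SMC and demand is zero at x* and MEC at x_m).
DWL = ½ × 4.2000 × 16.3842 = 34.4068.

DWL = $34.407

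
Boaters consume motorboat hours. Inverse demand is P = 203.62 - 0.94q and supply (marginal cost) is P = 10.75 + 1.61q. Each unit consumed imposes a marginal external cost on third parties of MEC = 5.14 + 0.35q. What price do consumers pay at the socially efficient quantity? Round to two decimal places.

Social marginal benefit = demand − MEC = 198.48 - 1.29q.
Set SMB = MC: 198.48 - 1.29q = 10.75 + 1.61q → q* = 64.7345.
Consumer price on the demand curve at q*: 203.62 − 0.94×64.7345 = 142.7696.

P = 142.77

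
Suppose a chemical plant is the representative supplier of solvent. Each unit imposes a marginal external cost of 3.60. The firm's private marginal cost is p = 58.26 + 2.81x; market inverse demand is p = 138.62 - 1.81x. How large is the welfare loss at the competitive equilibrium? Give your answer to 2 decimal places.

DWL = 1.40

Market equilibrium (private): 58.26 + 2.81x = 138.62 - 1.81x → x_m = 17.3939.
Social marginal cost = private MC + MEC = 61.86 + 2.81x.
Set SMC = demand: 61.86 + 2.81x = 138.62 - 1.81x → x* = 16.6147.
Height of the DWL triangle at x_m is SMC(x_m) − demand(x_m) = MEC(x_m) = 3.6000.
DWL = ½ × 0.7792 × 3.6000 = 1.4026.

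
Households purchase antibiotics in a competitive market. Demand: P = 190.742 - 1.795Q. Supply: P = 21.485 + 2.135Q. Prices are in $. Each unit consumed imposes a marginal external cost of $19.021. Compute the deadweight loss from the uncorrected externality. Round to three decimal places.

DWL = $46.030

Market equilibrium (private): 21.485 + 2.135Q = 190.742 - 1.795Q → Q_m = 43.0679.
Social marginal benefit = demand − MEC = 171.721 - 1.795Q.
Set SMB = MC: 171.721 - 1.795Q = 21.485 + 2.135Q → Q* = 38.2280.
Between Q* and Q_m the wedge MC − SMB runs linearly from 0 to MEC(Q_m), so the loss is a triangle.
DWL = ½ × 4.8399 × 19.0210 = 46.0299.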